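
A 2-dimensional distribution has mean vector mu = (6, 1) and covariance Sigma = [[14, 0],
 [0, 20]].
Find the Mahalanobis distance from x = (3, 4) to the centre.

Step 1 — centre the observation: (x - mu) = (-3, 3).

Step 2 — invert Sigma. det(Sigma) = 14·20 - (0)² = 280.
  Sigma^{-1} = (1/det) · [[d, -b], [-b, a]] = [[0.0714, 0],
 [0, 0.05]].

Step 3 — form the quadratic (x - mu)^T · Sigma^{-1} · (x - mu):
  Sigma^{-1} · (x - mu) = (-0.2143, 0.15).
  (x - mu)^T · [Sigma^{-1} · (x - mu)] = (-3)·(-0.2143) + (3)·(0.15) = 1.0929.

Step 4 — take square root: d = √(1.0929) ≈ 1.0454.

d(x, mu) = √(1.0929) ≈ 1.0454


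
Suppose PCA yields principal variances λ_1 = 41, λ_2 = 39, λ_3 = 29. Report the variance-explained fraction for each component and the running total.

Step 1 — total variance = trace(Sigma) = Σ λ_i = 41 + 39 + 29 = 109.

Step 2 — fraction explained by component i = λ_i / Σ λ:
  PC1: 41/109 = 0.3761
  PC2: 39/109 = 0.3578
  PC3: 29/109 = 0.2661

Step 3 — cumulative fraction after k components = (λ_1 + ... + λ_k) / Σ λ:
  k = 1: 41/109 = 0.3761
  k = 2: (41 + 39)/109 = 80/109 = 0.7339
  k = 3: (41 + 39 + 29)/109 = 109/109 = 1

Summary (fraction, with percent):

explained: PC1 0.3761 (37.61%), PC2 0.3578 (35.78%), PC3 0.2661 (26.61%);  cumulative: 0.3761, 0.7339, 1


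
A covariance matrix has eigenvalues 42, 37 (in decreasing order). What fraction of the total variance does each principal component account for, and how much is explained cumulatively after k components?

Step 1 — total variance = trace(Sigma) = Σ λ_i = 42 + 37 = 79.

Step 2 — fraction explained by component i = λ_i / Σ λ:
  PC1: 42/79 = 0.5316
  PC2: 37/79 = 0.4684

Step 3 — cumulative fraction after k components = (λ_1 + ... + λ_k) / Σ λ:
  k = 1: 42/79 = 0.5316
  k = 2: (42 + 37)/79 = 79/79 = 1

Summary (fraction, with percent):

explained: PC1 0.5316 (53.16%), PC2 0.4684 (46.84%);  cumulative: 0.5316, 1


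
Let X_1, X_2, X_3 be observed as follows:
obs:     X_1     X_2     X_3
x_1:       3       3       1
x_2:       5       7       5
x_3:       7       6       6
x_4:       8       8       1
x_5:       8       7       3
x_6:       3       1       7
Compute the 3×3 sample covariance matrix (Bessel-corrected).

Step 1 — column means:
  mean(X_1) = (3 + 5 + 7 + 8 + 8 + 3) / 6 = 34/6 = 5.6667
  mean(X_2) = (3 + 7 + 6 + 8 + 7 + 1) / 6 = 32/6 = 5.3333
  mean(X_3) = (1 + 5 + 6 + 1 + 3 + 7) / 6 = 23/6 = 3.8333

Step 2 — sample covariance S[i,j] = (1/(n-1)) · Σ_k (x_{k,i} - mean_i) · (x_{k,j} - mean_j), with n-1 = 5.
  S[X_1,X_1] = ((-2.6667)·(-2.6667) + (-0.6667)·(-0.6667) + (1.3333)·(1.3333) + (2.3333)·(2.3333) + (2.3333)·(2.3333) + (-2.6667)·(-2.6667)) / 5 = 27.3333/5 = 5.4667
  S[X_1,X_2] = ((-2.6667)·(-2.3333) + (-0.6667)·(1.6667) + (1.3333)·(0.6667) + (2.3333)·(2.6667) + (2.3333)·(1.6667) + (-2.6667)·(-4.3333)) / 5 = 27.6667/5 = 5.5333
  S[X_1,X_3] = ((-2.6667)·(-2.8333) + (-0.6667)·(1.1667) + (1.3333)·(2.1667) + (2.3333)·(-2.8333) + (2.3333)·(-0.8333) + (-2.6667)·(3.1667)) / 5 = -7.3333/5 = -1.4667
  S[X_2,X_2] = ((-2.3333)·(-2.3333) + (1.6667)·(1.6667) + (0.6667)·(0.6667) + (2.6667)·(2.6667) + (1.6667)·(1.6667) + (-4.3333)·(-4.3333)) / 5 = 37.3333/5 = 7.4667
  S[X_2,X_3] = ((-2.3333)·(-2.8333) + (1.6667)·(1.1667) + (0.6667)·(2.1667) + (2.6667)·(-2.8333) + (1.6667)·(-0.8333) + (-4.3333)·(3.1667)) / 5 = -12.6667/5 = -2.5333
  S[X_3,X_3] = ((-2.8333)·(-2.8333) + (1.1667)·(1.1667) + (2.1667)·(2.1667) + (-2.8333)·(-2.8333) + (-0.8333)·(-0.8333) + (3.1667)·(3.1667)) / 5 = 32.8333/5 = 6.5667

S is symmetric (S[j,i] = S[i,j]). Assembling:

S = [[5.4667, 5.5333, -1.4667],
 [5.5333, 7.4667, -2.5333],
 [-1.4667, -2.5333, 6.5667]]


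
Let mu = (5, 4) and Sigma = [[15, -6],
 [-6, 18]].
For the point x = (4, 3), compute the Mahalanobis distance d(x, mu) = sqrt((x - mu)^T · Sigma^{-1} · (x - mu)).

Step 1 — centre the observation: (x - mu) = (-1, -1).

Step 2 — invert Sigma. det(Sigma) = 15·18 - (-6)² = 234.
  Sigma^{-1} = (1/det) · [[d, -b], [-b, a]] = [[0.0769, 0.0256],
 [0.0256, 0.0641]].

Step 3 — form the quadratic (x - mu)^T · Sigma^{-1} · (x - mu):
  Sigma^{-1} · (x - mu) = (-0.1026, -0.0897).
  (x - mu)^T · [Sigma^{-1} · (x - mu)] = (-1)·(-0.1026) + (-1)·(-0.0897) = 0.1923.

Step 4 — take square root: d = √(0.1923) ≈ 0.4385.

d(x, mu) = √(0.1923) ≈ 0.4385


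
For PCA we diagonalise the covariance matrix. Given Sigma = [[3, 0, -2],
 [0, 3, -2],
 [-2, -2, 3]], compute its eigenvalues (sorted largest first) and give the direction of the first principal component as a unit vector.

Step 1 — characteristic polynomial p(λ) = det(λI - Sigma) = λ³ - tr·λ² + c_1·λ - det, where tr = trace, c_1 = sum of the principal 2×2 minors, det = det(Sigma):
  tr = 3 + 3 + 3 = 9,
  c_1 = (3·3 - (0)²) + (3·3 - (-2)²) + (3·3 - (-2)²) = 9 + 5 + 5 = 19,
  det = 3·(3·3 - (-2)²) - (0)·((0)·3 - (-2)·(-2)) + (-2)·((0)·(-2) - 3·(-2)) = 3·(5) - (0)·(-4) + (-2)·(6) = 3.
  So p(λ) = λ³ - 9λ² + 19λ - 3.
Step 2 — look for an integer root (rational root theorem: any rational root is an integer divisor of 3). Testing λ = 3:
  p(3) = 27 - 81 + 57 - 3 = 0  ✓
  Dividing out (λ - 3): p(λ) = (λ - 3)(λ² - 6λ + 1).
Step 3 — remaining eigenvalues from the quadratic λ² - 6λ + 1 = 0:
  Δ = 6² - 4·1 = 36 - 4 = 32,  λ = (6 ± √32)/2 = (6 ± 5.6569)/2 ≈ 5.8284 or 0.1716.
  Sorted: λ_1 = 5.8284,  λ_2 = 3,  λ_3 = 0.1716  (check: sum = 9 = tr ✓).

Step 4 — unit eigenvector for λ_1 ≈ 5.8284: v spans the null space of (Sigma - λ_1 I), whose rows are
  r_1 = (-2.8284, 0, -2),  r_2 = (0, -2.8284, -2),  r_3 = (-2, -2, -2.8284).
  v is orthogonal to every row, so take v ∝ r_1 × r_2 = ((0)·(-2) - (-2)·(-2.8284), (-2)·(0) - (-2.8284)·(-2), (-2.8284)·(-2.8284) - (0)·(0)) ≈ (-5.6569, -5.6569, 8).
  Rescale (multiply by -1 so the first nonzero entry is positive): u = (5.6569, 5.6569, -8).
  ||u|| = √((5.6569)² + (5.6569)² + (-8)²) = √(128) ≈ 11.3137,  v_1 = u/||u|| ≈ (0.5, 0.5, -0.7071) (||v_1|| = 1).

λ_1 = 5.8284,  λ_2 = 3,  λ_3 = 0.1716;  v_1 ≈ (0.5, 0.5, -0.7071)


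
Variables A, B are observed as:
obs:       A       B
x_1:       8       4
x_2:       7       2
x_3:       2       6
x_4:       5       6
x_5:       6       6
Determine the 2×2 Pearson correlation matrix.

Step 1 — column means:
  mean(A) = (8 + 7 + 2 + 5 + 6) / 5 = 28/5 = 5.6
  mean(B) = (4 + 2 + 6 + 6 + 6) / 5 = 24/5 = 4.8

Step 2 — sample variances and covariances s[i,j] = (1/(n-1)) · Σ_k (x_{k,i} - mean_i) · (x_{k,j} - mean_j), with n-1 = 4:
  s[A,A] = ((2.4)·(2.4) + (1.4)·(1.4) + (-3.6)·(-3.6) + (-0.6)·(-0.6) + (0.4)·(0.4)) / 4 = 21.2/4 = 5.3
  s[A,B] = ((2.4)·(-0.8) + (1.4)·(-2.8) + (-3.6)·(1.2) + (-0.6)·(1.2) + (0.4)·(1.2)) / 4 = -10.4/4 = -2.6
  s[B,B] = ((-0.8)·(-0.8) + (-2.8)·(-2.8) + (1.2)·(1.2) + (1.2)·(1.2) + (1.2)·(1.2)) / 4 = 12.8/4 = 3.2
  Sample standard deviations s_i = √(s[i,i]):
  s(A) = √(5.3) = 2.3022
  s(B) = √(3.2) = 1.7889

Step 3 — r_{ij} = s_{ij} / (s_i · s_j):
  r[A,A] = 1 (diagonal).
  r[A,B] = -2.6 / (2.3022 · 1.7889) = -2.6 / 4.1183 = -0.6313
  r[B,B] = 1 (diagonal).

R is symmetric with unit diagonal. Assembling:

R = [[1, -0.6313],
 [-0.6313, 1]]


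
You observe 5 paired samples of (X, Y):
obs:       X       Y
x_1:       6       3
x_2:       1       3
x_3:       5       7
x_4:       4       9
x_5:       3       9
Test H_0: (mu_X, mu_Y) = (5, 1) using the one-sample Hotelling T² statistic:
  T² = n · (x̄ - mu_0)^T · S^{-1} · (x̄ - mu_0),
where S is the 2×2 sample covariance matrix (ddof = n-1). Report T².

Step 1 — sample mean vector:
  mean(X) = (6 + 1 + 5 + 4 + 3) / 5 = 19/5 = 3.8
  mean(Y) = (3 + 3 + 7 + 9 + 9) / 5 = 31/5 = 6.2
  x̄ = (3.8, 6.2),  deviation x̄ - mu_0 = (3.8, 6.2) - (5, 1) = (-1.2, 5.2).

Step 2 — sample covariance matrix, S[i,j] = (1/(n-1)) · Σ_k (x_{k,i} - mean_i) · (x_{k,j} - mean_j), divisor n-1 = 4:
  S[X,X] = ((2.2)·(2.2) + (-2.8)·(-2.8) + (1.2)·(1.2) + (0.2)·(0.2) + (-0.8)·(-0.8)) / 4 = 14.8/4 = 3.7
  S[X,Y] = ((2.2)·(-3.2) + (-2.8)·(-3.2) + (1.2)·(0.8) + (0.2)·(2.8) + (-0.8)·(2.8)) / 4 = 1.2/4 = 0.3
  S[Y,Y] = ((-3.2)·(-3.2) + (-3.2)·(-3.2) + (0.8)·(0.8) + (2.8)·(2.8) + (2.8)·(2.8)) / 4 = 36.8/4 = 9.2
  S = [[3.7, 0.3],
 [0.3, 9.2]].

Step 3 — invert S. det(S) = 3.7·9.2 - (0.3)² = 33.95.
  S^{-1} = (1/det) · [[d, -b], [-b, a]] = [[0.271, -0.0088],
 [-0.0088, 0.109]].

Step 4 — quadratic form (x̄ - mu_0)^T · S^{-1} · (x̄ - mu_0):
  S^{-1} · (x̄ - mu_0) = (-0.3711, 0.5773),
  (x̄ - mu_0)^T · [...] = (-1.2)·(-0.3711) + (5.2)·(0.5773) = 3.4474.

Step 5 — scale by n: T² = 5 · 3.4474 = 17.2371.

T² ≈ 17.2371


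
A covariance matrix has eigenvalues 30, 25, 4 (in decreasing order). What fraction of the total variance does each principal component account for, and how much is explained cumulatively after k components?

Step 1 — total variance = trace(Sigma) = Σ λ_i = 30 + 25 + 4 = 59.

Step 2 — fraction explained by component i = λ_i / Σ λ:
  PC1: 30/59 = 0.5085
  PC2: 25/59 = 0.4237
  PC3: 4/59 = 0.0678

Step 3 — cumulative fraction after k components = (λ_1 + ... + λ_k) / Σ λ:
  k = 1: 30/59 = 0.5085
  k = 2: (30 + 25)/59 = 55/59 = 0.9322
  k = 3: (30 + 25 + 4)/59 = 59/59 = 1

Summary (fraction, with percent):

explained: PC1 0.5085 (50.85%), PC2 0.4237 (42.37%), PC3 0.0678 (6.78%);  cumulative: 0.5085, 0.9322, 1


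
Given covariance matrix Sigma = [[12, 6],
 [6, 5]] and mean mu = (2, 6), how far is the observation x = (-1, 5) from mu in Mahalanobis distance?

Step 1 — centre the observation: (x - mu) = (-3, -1).

Step 2 — invert Sigma. det(Sigma) = 12·5 - (6)² = 24.
  Sigma^{-1} = (1/det) · [[d, -b], [-b, a]] = [[0.2083, -0.25],
 [-0.25, 0.5]].

Step 3 — form the quadratic (x - mu)^T · Sigma^{-1} · (x - mu):
  Sigma^{-1} · (x - mu) = (-0.375, 0.25).
  (x - mu)^T · [Sigma^{-1} · (x - mu)] = (-3)·(-0.375) + (-1)·(0.25) = 0.875.

Step 4 — take square root: d = √(0.875) ≈ 0.9354.

d(x, mu) = √(0.875) ≈ 0.9354


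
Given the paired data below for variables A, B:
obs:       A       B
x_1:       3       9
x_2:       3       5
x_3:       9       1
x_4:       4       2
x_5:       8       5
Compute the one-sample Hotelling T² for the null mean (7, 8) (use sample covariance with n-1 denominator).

Step 1 — sample mean vector:
  mean(A) = (3 + 3 + 9 + 4 + 8) / 5 = 27/5 = 5.4
  mean(B) = (9 + 5 + 1 + 2 + 5) / 5 = 22/5 = 4.4
  x̄ = (5.4, 4.4),  deviation x̄ - mu_0 = (5.4, 4.4) - (7, 8) = (-1.6, -3.6).

Step 2 — sample covariance matrix, S[i,j] = (1/(n-1)) · Σ_k (x_{k,i} - mean_i) · (x_{k,j} - mean_j), divisor n-1 = 4:
  S[A,A] = ((-2.4)·(-2.4) + (-2.4)·(-2.4) + (3.6)·(3.6) + (-1.4)·(-1.4) + (2.6)·(2.6)) / 4 = 33.2/4 = 8.3
  S[A,B] = ((-2.4)·(4.6) + (-2.4)·(0.6) + (3.6)·(-3.4) + (-1.4)·(-2.4) + (2.6)·(0.6)) / 4 = -19.8/4 = -4.95
  S[B,B] = ((4.6)·(4.6) + (0.6)·(0.6) + (-3.4)·(-3.4) + (-2.4)·(-2.4) + (0.6)·(0.6)) / 4 = 39.2/4 = 9.8
  S = [[8.3, -4.95],
 [-4.95, 9.8]].

Step 3 — invert S. det(S) = 8.3·9.8 - (-4.95)² = 56.8375.
  S^{-1} = (1/det) · [[d, -b], [-b, a]] = [[0.1724, 0.0871],
 [0.0871, 0.146]].

Step 4 — quadratic form (x̄ - mu_0)^T · S^{-1} · (x̄ - mu_0):
  S^{-1} · (x̄ - mu_0) = (-0.5894, -0.6651),
  (x̄ - mu_0)^T · [...] = (-1.6)·(-0.5894) + (-3.6)·(-0.6651) = 3.3372.

Step 5 — scale by n: T² = 5 · 3.3372 = 16.6862.

T² ≈ 16.6862


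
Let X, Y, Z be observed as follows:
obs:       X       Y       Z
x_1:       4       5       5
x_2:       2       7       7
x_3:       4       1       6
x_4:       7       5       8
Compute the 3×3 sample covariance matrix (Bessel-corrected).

Step 1 — column means:
  mean(X) = (4 + 2 + 4 + 7) / 4 = 17/4 = 4.25
  mean(Y) = (5 + 7 + 1 + 5) / 4 = 18/4 = 4.5
  mean(Z) = (5 + 7 + 6 + 8) / 4 = 26/4 = 6.5

Step 2 — sample covariance S[i,j] = (1/(n-1)) · Σ_k (x_{k,i} - mean_i) · (x_{k,j} - mean_j), with n-1 = 3.
  S[X,X] = ((-0.25)·(-0.25) + (-2.25)·(-2.25) + (-0.25)·(-0.25) + (2.75)·(2.75)) / 3 = 12.75/3 = 4.25
  S[X,Y] = ((-0.25)·(0.5) + (-2.25)·(2.5) + (-0.25)·(-3.5) + (2.75)·(0.5)) / 3 = -3.5/3 = -1.1667
  S[X,Z] = ((-0.25)·(-1.5) + (-2.25)·(0.5) + (-0.25)·(-0.5) + (2.75)·(1.5)) / 3 = 3.5/3 = 1.1667
  S[Y,Y] = ((0.5)·(0.5) + (2.5)·(2.5) + (-3.5)·(-3.5) + (0.5)·(0.5)) / 3 = 19/3 = 6.3333
  S[Y,Z] = ((0.5)·(-1.5) + (2.5)·(0.5) + (-3.5)·(-0.5) + (0.5)·(1.5)) / 3 = 3/3 = 1
  S[Z,Z] = ((-1.5)·(-1.5) + (0.5)·(0.5) + (-0.5)·(-0.5) + (1.5)·(1.5)) / 3 = 5/3 = 1.6667

S is symmetric (S[j,i] = S[i,j]). Assembling:

S = [[4.25, -1.1667, 1.1667],
 [-1.1667, 6.3333, 1],
 [1.1667, 1, 1.6667]]


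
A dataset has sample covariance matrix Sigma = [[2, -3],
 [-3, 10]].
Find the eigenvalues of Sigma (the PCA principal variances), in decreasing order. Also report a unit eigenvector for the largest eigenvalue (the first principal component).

Step 1 — characteristic polynomial of 2×2 Sigma:
  det(Sigma - λI) = λ² - trace · λ + det = 0.
  trace = 2 + 10 = 12, det = 2·10 - (-3)² = 11.
Step 2 — discriminant:
  Δ = trace² - 4·det = 144 - 44 = 100.
Step 3 — eigenvalues:
  λ = (trace ± √Δ)/2 = (12 ± 10)/2,
  λ_1 = 11,  λ_2 = 1.

Step 4 — unit eigenvector for λ_1: solve (Sigma - λ_1 I)v = 0. First row:
  (2 - 11)·v_x + (-3)·v_y = 0, i.e. (-9)·v_x + (-3)·v_y = 0,
  so v ∝ (b, λ_1 - a) = (-3, 9); multiply by -1 so the first entry is positive: u = (3, -9).
  ||u|| = √((3)² + (-9)²) = √(90) ≈ 9.4868,
  v_1 = u/||u|| ≈ (0.3162, -0.9487) (||v_1|| = 1).

λ_1 = 11,  λ_2 = 1;  v_1 ≈ (0.3162, -0.9487)


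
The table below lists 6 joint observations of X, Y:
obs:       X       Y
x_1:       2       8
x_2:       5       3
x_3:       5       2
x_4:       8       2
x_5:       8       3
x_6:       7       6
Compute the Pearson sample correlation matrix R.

Step 1 — column means:
  mean(X) = (2 + 5 + 5 + 8 + 8 + 7) / 6 = 35/6 = 5.8333
  mean(Y) = (8 + 3 + 2 + 2 + 3 + 6) / 6 = 24/6 = 4

Step 2 — sample variances and covariances s[i,j] = (1/(n-1)) · Σ_k (x_{k,i} - mean_i) · (x_{k,j} - mean_j), with n-1 = 5:
  s[X,X] = ((-3.8333)·(-3.8333) + (-0.8333)·(-0.8333) + (-0.8333)·(-0.8333) + (2.1667)·(2.1667) + (2.1667)·(2.1667) + (1.1667)·(1.1667)) / 5 = 26.8333/5 = 5.3667
  s[X,Y] = ((-3.8333)·(4) + (-0.8333)·(-1) + (-0.8333)·(-2) + (2.1667)·(-2) + (2.1667)·(-1) + (1.1667)·(2)) / 5 = -17/5 = -3.4
  s[Y,Y] = ((4)·(4) + (-1)·(-1) + (-2)·(-2) + (-2)·(-2) + (-1)·(-1) + (2)·(2)) / 5 = 30/5 = 6
  Sample standard deviations s_i = √(s[i,i]):
  s(X) = √(5.3667) = 2.3166
  s(Y) = √(6) = 2.4495

Step 3 — r_{ij} = s_{ij} / (s_i · s_j):
  r[X,X] = 1 (diagonal).
  r[X,Y] = -3.4 / (2.3166 · 2.4495) = -3.4 / 5.6745 = -0.5992
  r[Y,Y] = 1 (diagonal).

R is symmetric with unit diagonal. Assembling:

R = [[1, -0.5992],
 [-0.5992, 1]]


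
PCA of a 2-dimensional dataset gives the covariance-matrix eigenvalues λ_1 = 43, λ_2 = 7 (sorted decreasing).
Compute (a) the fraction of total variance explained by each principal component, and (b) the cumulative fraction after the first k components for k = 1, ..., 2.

Step 1 — total variance = trace(Sigma) = Σ λ_i = 43 + 7 = 50.

Step 2 — fraction explained by component i = λ_i / Σ λ:
  PC1: 43/50 = 0.86
  PC2: 7/50 = 0.14

Step 3 — cumulative fraction after k components = (λ_1 + ... + λ_k) / Σ λ:
  k = 1: 43/50 = 0.86
  k = 2: (43 + 7)/50 = 50/50 = 1

Summary (fraction, with percent):

explained: PC1 0.86 (86%), PC2 0.14 (14%);  cumulative: 0.86, 1


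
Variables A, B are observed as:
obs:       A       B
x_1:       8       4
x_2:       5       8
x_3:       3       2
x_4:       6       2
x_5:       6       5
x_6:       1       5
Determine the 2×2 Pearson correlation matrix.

Step 1 — column means:
  mean(A) = (8 + 5 + 3 + 6 + 6 + 1) / 6 = 29/6 = 4.8333
  mean(B) = (4 + 8 + 2 + 2 + 5 + 5) / 6 = 26/6 = 4.3333

Step 2 — sample variances and covariances s[i,j] = (1/(n-1)) · Σ_k (x_{k,i} - mean_i) · (x_{k,j} - mean_j), with n-1 = 5:
  s[A,A] = ((3.1667)·(3.1667) + (0.1667)·(0.1667) + (-1.8333)·(-1.8333) + (1.1667)·(1.1667) + (1.1667)·(1.1667) + (-3.8333)·(-3.8333)) / 5 = 30.8333/5 = 6.1667
  s[A,B] = ((3.1667)·(-0.3333) + (0.1667)·(3.6667) + (-1.8333)·(-2.3333) + (1.1667)·(-2.3333) + (1.1667)·(0.6667) + (-3.8333)·(0.6667)) / 5 = -0.6667/5 = -0.1333
  s[B,B] = ((-0.3333)·(-0.3333) + (3.6667)·(3.6667) + (-2.3333)·(-2.3333) + (-2.3333)·(-2.3333) + (0.6667)·(0.6667) + (0.6667)·(0.6667)) / 5 = 25.3333/5 = 5.0667
  Sample standard deviations s_i = √(s[i,i]):
  s(A) = √(6.1667) = 2.4833
  s(B) = √(5.0667) = 2.2509

Step 3 — r_{ij} = s_{ij} / (s_i · s_j):
  r[A,A] = 1 (diagonal).
  r[A,B] = -0.1333 / (2.4833 · 2.2509) = -0.1333 / 5.5897 = -0.0239
  r[B,B] = 1 (diagonal).

R is symmetric with unit diagonal. Assembling:

R = [[1, -0.0239],
 [-0.0239, 1]]


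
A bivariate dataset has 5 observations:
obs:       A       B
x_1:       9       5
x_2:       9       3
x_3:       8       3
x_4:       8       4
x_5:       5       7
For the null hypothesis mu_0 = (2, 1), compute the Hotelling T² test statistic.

Step 1 — sample mean vector:
  mean(A) = (9 + 9 + 8 + 8 + 5) / 5 = 39/5 = 7.8
  mean(B) = (5 + 3 + 3 + 4 + 7) / 5 = 22/5 = 4.4
  x̄ = (7.8, 4.4),  deviation x̄ - mu_0 = (7.8, 4.4) - (2, 1) = (5.8, 3.4).

Step 2 — sample covariance matrix, S[i,j] = (1/(n-1)) · Σ_k (x_{k,i} - mean_i) · (x_{k,j} - mean_j), divisor n-1 = 4:
  S[A,A] = ((1.2)·(1.2) + (1.2)·(1.2) + (0.2)·(0.2) + (0.2)·(0.2) + (-2.8)·(-2.8)) / 4 = 10.8/4 = 2.7
  S[A,B] = ((1.2)·(0.6) + (1.2)·(-1.4) + (0.2)·(-1.4) + (0.2)·(-0.4) + (-2.8)·(2.6)) / 4 = -8.6/4 = -2.15
  S[B,B] = ((0.6)·(0.6) + (-1.4)·(-1.4) + (-1.4)·(-1.4) + (-0.4)·(-0.4) + (2.6)·(2.6)) / 4 = 11.2/4 = 2.8
  S = [[2.7, -2.15],
 [-2.15, 2.8]].

Step 3 — invert S. det(S) = 2.7·2.8 - (-2.15)² = 2.9375.
  S^{-1} = (1/det) · [[d, -b], [-b, a]] = [[0.9532, 0.7319],
 [0.7319, 0.9191]].

Step 4 — quadratic form (x̄ - mu_0)^T · S^{-1} · (x̄ - mu_0):
  S^{-1} · (x̄ - mu_0) = (8.017, 7.3702),
  (x̄ - mu_0)^T · [...] = (5.8)·(8.017) + (3.4)·(7.3702) = 71.5574.

Step 5 — scale by n: T² = 5 · 71.5574 = 357.7872.

T² ≈ 357.7872


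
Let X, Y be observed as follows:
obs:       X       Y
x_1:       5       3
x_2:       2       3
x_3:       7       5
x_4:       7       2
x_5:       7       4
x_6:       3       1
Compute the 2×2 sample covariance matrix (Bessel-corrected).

Step 1 — column means:
  mean(X) = (5 + 2 + 7 + 7 + 7 + 3) / 6 = 31/6 = 5.1667
  mean(Y) = (3 + 3 + 5 + 2 + 4 + 1) / 6 = 18/6 = 3

Step 2 — sample covariance S[i,j] = (1/(n-1)) · Σ_k (x_{k,i} - mean_i) · (x_{k,j} - mean_j), with n-1 = 5.
  S[X,X] = ((-0.1667)·(-0.1667) + (-3.1667)·(-3.1667) + (1.8333)·(1.8333) + (1.8333)·(1.8333) + (1.8333)·(1.8333) + (-2.1667)·(-2.1667)) / 5 = 24.8333/5 = 4.9667
  S[X,Y] = ((-0.1667)·(0) + (-3.1667)·(0) + (1.8333)·(2) + (1.8333)·(-1) + (1.8333)·(1) + (-2.1667)·(-2)) / 5 = 8/5 = 1.6
  S[Y,Y] = ((0)·(0) + (0)·(0) + (2)·(2) + (-1)·(-1) + (1)·(1) + (-2)·(-2)) / 5 = 10/5 = 2

S is symmetric (S[j,i] = S[i,j]). Assembling:

S = [[4.9667, 1.6],
 [1.6, 2]]


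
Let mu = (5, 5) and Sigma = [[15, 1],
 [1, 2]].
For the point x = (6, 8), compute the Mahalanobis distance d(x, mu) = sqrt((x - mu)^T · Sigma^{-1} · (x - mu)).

Step 1 — centre the observation: (x - mu) = (1, 3).

Step 2 — invert Sigma. det(Sigma) = 15·2 - (1)² = 29.
  Sigma^{-1} = (1/det) · [[d, -b], [-b, a]] = [[0.069, -0.0345],
 [-0.0345, 0.5172]].

Step 3 — form the quadratic (x - mu)^T · Sigma^{-1} · (x - mu):
  Sigma^{-1} · (x - mu) = (-0.0345, 1.5172).
  (x - mu)^T · [Sigma^{-1} · (x - mu)] = (1)·(-0.0345) + (3)·(1.5172) = 4.5172.

Step 4 — take square root: d = √(4.5172) ≈ 2.1254.

d(x, mu) = √(4.5172) ≈ 2.1254


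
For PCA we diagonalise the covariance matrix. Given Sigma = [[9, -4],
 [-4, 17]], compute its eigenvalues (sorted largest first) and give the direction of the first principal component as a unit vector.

Step 1 — characteristic polynomial of 2×2 Sigma:
  det(Sigma - λI) = λ² - trace · λ + det = 0.
  trace = 9 + 17 = 26, det = 9·17 - (-4)² = 137.
Step 2 — discriminant:
  Δ = trace² - 4·det = 676 - 548 = 128.
Step 3 — eigenvalues:
  λ = (trace ± √Δ)/2 = (26 ± 11.3137)/2,
  λ_1 = 18.6569,  λ_2 = 7.3431.

Step 4 — unit eigenvector for λ_1: solve (Sigma - λ_1 I)v = 0. First row:
  (9 - 18.6569)·v_x + (-4)·v_y = 0, i.e. (-9.6569)·v_x + (-4)·v_y = 0,
  so v ∝ (b, λ_1 - a) = (-4, 9.6569); multiply by -1 so the first entry is positive: u = (4, -9.6569).
  ||u|| = √((4)² + (-9.6569)²) = √(109.2548) ≈ 10.4525,
  v_1 = u/||u|| ≈ (0.3827, -0.9239) (||v_1|| = 1).

λ_1 = 18.6569,  λ_2 = 7.3431;  v_1 ≈ (0.3827, -0.9239)


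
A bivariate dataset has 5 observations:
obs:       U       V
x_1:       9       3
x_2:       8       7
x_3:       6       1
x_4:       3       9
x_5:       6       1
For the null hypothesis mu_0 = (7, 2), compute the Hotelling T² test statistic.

Step 1 — sample mean vector:
  mean(U) = (9 + 8 + 6 + 3 + 6) / 5 = 32/5 = 6.4
  mean(V) = (3 + 7 + 1 + 9 + 1) / 5 = 21/5 = 4.2
  x̄ = (6.4, 4.2),  deviation x̄ - mu_0 = (6.4, 4.2) - (7, 2) = (-0.6, 2.2).

Step 2 — sample covariance matrix, S[i,j] = (1/(n-1)) · Σ_k (x_{k,i} - mean_i) · (x_{k,j} - mean_j), divisor n-1 = 4:
  S[U,U] = ((2.6)·(2.6) + (1.6)·(1.6) + (-0.4)·(-0.4) + (-3.4)·(-3.4) + (-0.4)·(-0.4)) / 4 = 21.2/4 = 5.3
  S[U,V] = ((2.6)·(-1.2) + (1.6)·(2.8) + (-0.4)·(-3.2) + (-3.4)·(4.8) + (-0.4)·(-3.2)) / 4 = -12.4/4 = -3.1
  S[V,V] = ((-1.2)·(-1.2) + (2.8)·(2.8) + (-3.2)·(-3.2) + (4.8)·(4.8) + (-3.2)·(-3.2)) / 4 = 52.8/4 = 13.2
  S = [[5.3, -3.1],
 [-3.1, 13.2]].

Step 3 — invert S. det(S) = 5.3·13.2 - (-3.1)² = 60.35.
  S^{-1} = (1/det) · [[d, -b], [-b, a]] = [[0.2187, 0.0514],
 [0.0514, 0.0878]].

Step 4 — quadratic form (x̄ - mu_0)^T · S^{-1} · (x̄ - mu_0):
  S^{-1} · (x̄ - mu_0) = (-0.0182, 0.1624),
  (x̄ - mu_0)^T · [...] = (-0.6)·(-0.0182) + (2.2)·(0.1624) = 0.3682.

Step 5 — scale by n: T² = 5 · 0.3682 = 1.8409.

T² ≈ 1.8409


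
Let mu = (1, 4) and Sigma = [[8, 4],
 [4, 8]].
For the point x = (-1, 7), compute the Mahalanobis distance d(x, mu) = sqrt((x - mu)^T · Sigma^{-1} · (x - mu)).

Step 1 — centre the observation: (x - mu) = (-2, 3).

Step 2 — invert Sigma. det(Sigma) = 8·8 - (4)² = 48.
  Sigma^{-1} = (1/det) · [[d, -b], [-b, a]] = [[0.1667, -0.0833],
 [-0.0833, 0.1667]].

Step 3 — form the quadratic (x - mu)^T · Sigma^{-1} · (x - mu):
  Sigma^{-1} · (x - mu) = (-0.5833, 0.6667).
  (x - mu)^T · [Sigma^{-1} · (x - mu)] = (-2)·(-0.5833) + (3)·(0.6667) = 3.1667.

Step 4 — take square root: d = √(3.1667) ≈ 1.7795.

d(x, mu) = √(3.1667) ≈ 1.7795


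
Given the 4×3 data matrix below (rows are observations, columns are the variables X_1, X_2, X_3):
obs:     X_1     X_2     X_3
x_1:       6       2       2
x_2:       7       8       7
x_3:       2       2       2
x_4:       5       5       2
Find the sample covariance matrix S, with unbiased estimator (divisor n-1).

Step 1 — column means:
  mean(X_1) = (6 + 7 + 2 + 5) / 4 = 20/4 = 5
  mean(X_2) = (2 + 8 + 2 + 5) / 4 = 17/4 = 4.25
  mean(X_3) = (2 + 7 + 2 + 2) / 4 = 13/4 = 3.25

Step 2 — sample covariance S[i,j] = (1/(n-1)) · Σ_k (x_{k,i} - mean_i) · (x_{k,j} - mean_j), with n-1 = 3.
  S[X_1,X_1] = ((1)·(1) + (2)·(2) + (-3)·(-3) + (0)·(0)) / 3 = 14/3 = 4.6667
  S[X_1,X_2] = ((1)·(-2.25) + (2)·(3.75) + (-3)·(-2.25) + (0)·(0.75)) / 3 = 12/3 = 4
  S[X_1,X_3] = ((1)·(-1.25) + (2)·(3.75) + (-3)·(-1.25) + (0)·(-1.25)) / 3 = 10/3 = 3.3333
  S[X_2,X_2] = ((-2.25)·(-2.25) + (3.75)·(3.75) + (-2.25)·(-2.25) + (0.75)·(0.75)) / 3 = 24.75/3 = 8.25
  S[X_2,X_3] = ((-2.25)·(-1.25) + (3.75)·(3.75) + (-2.25)·(-1.25) + (0.75)·(-1.25)) / 3 = 18.75/3 = 6.25
  S[X_3,X_3] = ((-1.25)·(-1.25) + (3.75)·(3.75) + (-1.25)·(-1.25) + (-1.25)·(-1.25)) / 3 = 18.75/3 = 6.25

S is symmetric (S[j,i] = S[i,j]). Assembling:

S = [[4.6667, 4, 3.3333],
 [4, 8.25, 6.25],
 [3.3333, 6.25, 6.25]]


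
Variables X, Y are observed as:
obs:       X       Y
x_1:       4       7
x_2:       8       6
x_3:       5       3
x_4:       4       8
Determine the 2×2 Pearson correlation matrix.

Step 1 — column means:
  mean(X) = (4 + 8 + 5 + 4) / 4 = 21/4 = 5.25
  mean(Y) = (7 + 6 + 3 + 8) / 4 = 24/4 = 6

Step 2 — sample variances and covariances s[i,j] = (1/(n-1)) · Σ_k (x_{k,i} - mean_i) · (x_{k,j} - mean_j), with n-1 = 3:
  s[X,X] = ((-1.25)·(-1.25) + (2.75)·(2.75) + (-0.25)·(-0.25) + (-1.25)·(-1.25)) / 3 = 10.75/3 = 3.5833
  s[X,Y] = ((-1.25)·(1) + (2.75)·(0) + (-0.25)·(-3) + (-1.25)·(2)) / 3 = -3/3 = -1
  s[Y,Y] = ((1)·(1) + (0)·(0) + (-3)·(-3) + (2)·(2)) / 3 = 14/3 = 4.6667
  Sample standard deviations s_i = √(s[i,i]):
  s(X) = √(3.5833) = 1.893
  s(Y) = √(4.6667) = 2.1602

Step 3 — r_{ij} = s_{ij} / (s_i · s_j):
  r[X,X] = 1 (diagonal).
  r[X,Y] = -1 / (1.893 · 2.1602) = -1 / 4.0893 = -0.2445
  r[Y,Y] = 1 (diagonal).

R is symmetric with unit diagonal. Assembling:

R = [[1, -0.2445],
 [-0.2445, 1]]


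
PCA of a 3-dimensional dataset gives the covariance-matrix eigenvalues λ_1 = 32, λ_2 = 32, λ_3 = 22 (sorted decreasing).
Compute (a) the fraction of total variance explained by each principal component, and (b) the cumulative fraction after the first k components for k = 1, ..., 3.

Step 1 — total variance = trace(Sigma) = Σ λ_i = 32 + 32 + 22 = 86.

Step 2 — fraction explained by component i = λ_i / Σ λ:
  PC1: 32/86 = 0.3721
  PC2: 32/86 = 0.3721
  PC3: 22/86 = 0.2558

Step 3 — cumulative fraction after k components = (λ_1 + ... + λ_k) / Σ λ:
  k = 1: 32/86 = 0.3721
  k = 2: (32 + 32)/86 = 64/86 = 0.7442
  k = 3: (32 + 32 + 22)/86 = 86/86 = 1

Summary (fraction, with percent):

explained: PC1 0.3721 (37.21%), PC2 0.3721 (37.21%), PC3 0.2558 (25.58%);  cumulative: 0.3721, 0.7442, 1


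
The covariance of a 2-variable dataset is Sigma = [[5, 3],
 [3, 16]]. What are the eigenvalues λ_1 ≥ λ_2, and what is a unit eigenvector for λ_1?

Step 1 — characteristic polynomial of 2×2 Sigma:
  det(Sigma - λI) = λ² - trace · λ + det = 0.
  trace = 5 + 16 = 21, det = 5·16 - (3)² = 71.
Step 2 — discriminant:
  Δ = trace² - 4·det = 441 - 284 = 157.
Step 3 — eigenvalues:
  λ = (trace ± √Δ)/2 = (21 ± 12.53)/2,
  λ_1 = 16.765,  λ_2 = 4.235.

Step 4 — unit eigenvector for λ_1: solve (Sigma - λ_1 I)v = 0. First row:
  (5 - 16.765)·v_x + (3)·v_y = 0, i.e. (-11.765)·v_x + (3)·v_y = 0,
  so v ∝ (b, λ_1 - a) = (3, 11.765) = u.
  ||u|| = √((3)² + (11.765)²) = √(147.4148) ≈ 12.1414,
  v_1 = u/||u|| ≈ (0.2471, 0.969) (||v_1|| = 1).

λ_1 = 16.765,  λ_2 = 4.235;  v_1 ≈ (0.2471, 0.969)


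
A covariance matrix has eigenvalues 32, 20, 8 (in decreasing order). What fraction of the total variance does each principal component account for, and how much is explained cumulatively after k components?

Step 1 — total variance = trace(Sigma) = Σ λ_i = 32 + 20 + 8 = 60.

Step 2 — fraction explained by component i = λ_i / Σ λ:
  PC1: 32/60 = 0.5333
  PC2: 20/60 = 0.3333
  PC3: 8/60 = 0.1333

Step 3 — cumulative fraction after k components = (λ_1 + ... + λ_k) / Σ λ:
  k = 1: 32/60 = 0.5333
  k = 2: (32 + 20)/60 = 52/60 = 0.8667
  k = 3: (32 + 20 + 8)/60 = 60/60 = 1

Summary (fraction, with percent):

explained: PC1 0.5333 (53.33%), PC2 0.3333 (33.33%), PC3 0.1333 (13.33%);  cumulative: 0.5333, 0.8667, 1


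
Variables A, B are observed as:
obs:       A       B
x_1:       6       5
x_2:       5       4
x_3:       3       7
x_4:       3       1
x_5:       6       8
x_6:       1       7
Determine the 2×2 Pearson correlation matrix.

Step 1 — column means:
  mean(A) = (6 + 5 + 3 + 3 + 6 + 1) / 6 = 24/6 = 4
  mean(B) = (5 + 4 + 7 + 1 + 8 + 7) / 6 = 32/6 = 5.3333

Step 2 — sample variances and covariances s[i,j] = (1/(n-1)) · Σ_k (x_{k,i} - mean_i) · (x_{k,j} - mean_j), with n-1 = 5:
  s[A,A] = ((2)·(2) + (1)·(1) + (-1)·(-1) + (-1)·(-1) + (2)·(2) + (-3)·(-3)) / 5 = 20/5 = 4
  s[A,B] = ((2)·(-0.3333) + (1)·(-1.3333) + (-1)·(1.6667) + (-1)·(-4.3333) + (2)·(2.6667) + (-3)·(1.6667)) / 5 = 1/5 = 0.2
  s[B,B] = ((-0.3333)·(-0.3333) + (-1.3333)·(-1.3333) + (1.6667)·(1.6667) + (-4.3333)·(-4.3333) + (2.6667)·(2.6667) + (1.6667)·(1.6667)) / 5 = 33.3333/5 = 6.6667
  Sample standard deviations s_i = √(s[i,i]):
  s(A) = √(4) = 2
  s(B) = √(6.6667) = 2.582

Step 3 — r_{ij} = s_{ij} / (s_i · s_j):
  r[A,A] = 1 (diagonal).
  r[A,B] = 0.2 / (2 · 2.582) = 0.2 / 5.164 = 0.0387
  r[B,B] = 1 (diagonal).

R is symmetric with unit diagonal. Assembling:

R = [[1, 0.0387],
 [0.0387, 1]]


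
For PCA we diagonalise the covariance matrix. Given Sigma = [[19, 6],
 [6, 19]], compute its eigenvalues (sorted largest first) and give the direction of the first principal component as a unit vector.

Step 1 — characteristic polynomial of 2×2 Sigma:
  det(Sigma - λI) = λ² - trace · λ + det = 0.
  trace = 19 + 19 = 38, det = 19·19 - (6)² = 325.
Step 2 — discriminant:
  Δ = trace² - 4·det = 1444 - 1300 = 144.
Step 3 — eigenvalues:
  λ = (trace ± √Δ)/2 = (38 ± 12)/2,
  λ_1 = 25,  λ_2 = 13.

Step 4 — unit eigenvector for λ_1: solve (Sigma - λ_1 I)v = 0. First row:
  (19 - 25)·v_x + (6)·v_y = 0, i.e. (-6)·v_x + (6)·v_y = 0,
  so v ∝ (b, λ_1 - a) = (6, 6) = u.
  ||u|| = √((6)² + (6)²) = √(72) ≈ 8.4853,
  v_1 = u/||u|| ≈ (0.7071, 0.7071) (||v_1|| = 1).

λ_1 = 25,  λ_2 = 13;  v_1 ≈ (0.7071, 0.7071)


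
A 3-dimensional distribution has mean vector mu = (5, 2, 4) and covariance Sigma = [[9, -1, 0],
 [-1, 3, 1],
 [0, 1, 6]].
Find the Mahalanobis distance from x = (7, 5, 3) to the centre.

Step 1 — centre the observation: (x - mu) = (2, 3, -1).

Step 2 — invert Sigma (cofactor / det for 3×3, or solve directly):
  Sigma^{-1} = [[0.1156, 0.0408, -0.0068],
 [0.0408, 0.3673, -0.0612],
 [-0.0068, -0.0612, 0.1769]].

Step 3 — form the quadratic (x - mu)^T · Sigma^{-1} · (x - mu):
  Sigma^{-1} · (x - mu) = (0.3605, 1.2449, -0.3741).
  (x - mu)^T · [Sigma^{-1} · (x - mu)] = (2)·(0.3605) + (3)·(1.2449) + (-1)·(-0.3741) = 4.8299.

Step 4 — take square root: d = √(4.8299) ≈ 2.1977.

d(x, mu) = √(4.8299) ≈ 2.1977


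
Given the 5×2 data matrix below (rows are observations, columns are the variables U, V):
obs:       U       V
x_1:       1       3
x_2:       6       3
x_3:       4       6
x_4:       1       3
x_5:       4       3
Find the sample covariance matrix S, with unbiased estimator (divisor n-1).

Step 1 — column means:
  mean(U) = (1 + 6 + 4 + 1 + 4) / 5 = 16/5 = 3.2
  mean(V) = (3 + 3 + 6 + 3 + 3) / 5 = 18/5 = 3.6

Step 2 — sample covariance S[i,j] = (1/(n-1)) · Σ_k (x_{k,i} - mean_i) · (x_{k,j} - mean_j), with n-1 = 4.
  S[U,U] = ((-2.2)·(-2.2) + (2.8)·(2.8) + (0.8)·(0.8) + (-2.2)·(-2.2) + (0.8)·(0.8)) / 4 = 18.8/4 = 4.7
  S[U,V] = ((-2.2)·(-0.6) + (2.8)·(-0.6) + (0.8)·(2.4) + (-2.2)·(-0.6) + (0.8)·(-0.6)) / 4 = 2.4/4 = 0.6
  S[V,V] = ((-0.6)·(-0.6) + (-0.6)·(-0.6) + (2.4)·(2.4) + (-0.6)·(-0.6) + (-0.6)·(-0.6)) / 4 = 7.2/4 = 1.8

S is symmetric (S[j,i] = S[i,j]). Assembling:

S = [[4.7, 0.6],
 [0.6, 1.8]]


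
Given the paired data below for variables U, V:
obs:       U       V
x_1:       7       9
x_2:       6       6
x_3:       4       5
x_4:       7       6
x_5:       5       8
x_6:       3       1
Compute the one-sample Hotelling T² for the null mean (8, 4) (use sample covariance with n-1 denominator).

Step 1 — sample mean vector:
  mean(U) = (7 + 6 + 4 + 7 + 5 + 3) / 6 = 32/6 = 5.3333
  mean(V) = (9 + 6 + 5 + 6 + 8 + 1) / 6 = 35/6 = 5.8333
  x̄ = (5.3333, 5.8333),  deviation x̄ - mu_0 = (5.3333, 5.8333) - (8, 4) = (-2.6667, 1.8333).

Step 2 — sample covariance matrix, S[i,j] = (1/(n-1)) · Σ_k (x_{k,i} - mean_i) · (x_{k,j} - mean_j), divisor n-1 = 5:
  S[U,U] = ((1.6667)·(1.6667) + (0.6667)·(0.6667) + (-1.3333)·(-1.3333) + (1.6667)·(1.6667) + (-0.3333)·(-0.3333) + (-2.3333)·(-2.3333)) / 5 = 13.3333/5 = 2.6667
  S[U,V] = ((1.6667)·(3.1667) + (0.6667)·(0.1667) + (-1.3333)·(-0.8333) + (1.6667)·(0.1667) + (-0.3333)·(2.1667) + (-2.3333)·(-4.8333)) / 5 = 17.3333/5 = 3.4667
  S[V,V] = ((3.1667)·(3.1667) + (0.1667)·(0.1667) + (-0.8333)·(-0.8333) + (0.1667)·(0.1667) + (2.1667)·(2.1667) + (-4.8333)·(-4.8333)) / 5 = 38.8333/5 = 7.7667
  S = [[2.6667, 3.4667],
 [3.4667, 7.7667]].

Step 3 — invert S. det(S) = 2.6667·7.7667 - (3.4667)² = 8.6933.
  S^{-1} = (1/det) · [[d, -b], [-b, a]] = [[0.8934, -0.3988],
 [-0.3988, 0.3067]].

Step 4 — quadratic form (x̄ - mu_0)^T · S^{-1} · (x̄ - mu_0):
  S^{-1} · (x̄ - mu_0) = (-3.1135, 1.6258),
  (x̄ - mu_0)^T · [...] = (-2.6667)·(-3.1135) + (1.8333)·(1.6258) = 11.2832.

Step 5 — scale by n: T² = 6 · 11.2832 = 67.6994.

T² ≈ 67.6994


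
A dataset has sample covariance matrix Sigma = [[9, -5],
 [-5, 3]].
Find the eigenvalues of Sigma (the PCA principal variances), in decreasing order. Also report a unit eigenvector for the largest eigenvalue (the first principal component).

Step 1 — characteristic polynomial of 2×2 Sigma:
  det(Sigma - λI) = λ² - trace · λ + det = 0.
  trace = 9 + 3 = 12, det = 9·3 - (-5)² = 2.
Step 2 — discriminant:
  Δ = trace² - 4·det = 144 - 8 = 136.
Step 3 — eigenvalues:
  λ = (trace ± √Δ)/2 = (12 ± 11.6619)/2,
  λ_1 = 11.831,  λ_2 = 0.169.

Step 4 — unit eigenvector for λ_1: solve (Sigma - λ_1 I)v = 0. First row:
  (9 - 11.831)·v_x + (-5)·v_y = 0, i.e. (-2.831)·v_x + (-5)·v_y = 0,
  so v ∝ (b, λ_1 - a) = (-5, 2.831); multiply by -1 so the first entry is positive: u = (5, -2.831).
  ||u|| = √((5)² + (-2.831)²) = √(33.0143) ≈ 5.7458,
  v_1 = u/||u|| ≈ (0.8702, -0.4927) (||v_1|| = 1).

λ_1 = 11.831,  λ_2 = 0.169;  v_1 ≈ (0.8702, -0.4927)


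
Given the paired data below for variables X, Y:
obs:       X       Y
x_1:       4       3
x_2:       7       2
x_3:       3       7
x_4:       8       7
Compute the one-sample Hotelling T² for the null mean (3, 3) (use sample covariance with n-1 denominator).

Step 1 — sample mean vector:
  mean(X) = (4 + 7 + 3 + 8) / 4 = 22/4 = 5.5
  mean(Y) = (3 + 2 + 7 + 7) / 4 = 19/4 = 4.75
  x̄ = (5.5, 4.75),  deviation x̄ - mu_0 = (5.5, 4.75) - (3, 3) = (2.5, 1.75).

Step 2 — sample covariance matrix, S[i,j] = (1/(n-1)) · Σ_k (x_{k,i} - mean_i) · (x_{k,j} - mean_j), divisor n-1 = 3:
  S[X,X] = ((-1.5)·(-1.5) + (1.5)·(1.5) + (-2.5)·(-2.5) + (2.5)·(2.5)) / 3 = 17/3 = 5.6667
  S[X,Y] = ((-1.5)·(-1.75) + (1.5)·(-2.75) + (-2.5)·(2.25) + (2.5)·(2.25)) / 3 = -1.5/3 = -0.5
  S[Y,Y] = ((-1.75)·(-1.75) + (-2.75)·(-2.75) + (2.25)·(2.25) + (2.25)·(2.25)) / 3 = 20.75/3 = 6.9167
  S = [[5.6667, -0.5],
 [-0.5, 6.9167]].

Step 3 — invert S. det(S) = 5.6667·6.9167 - (-0.5)² = 38.9444.
  S^{-1} = (1/det) · [[d, -b], [-b, a]] = [[0.1776, 0.0128],
 [0.0128, 0.1455]].

Step 4 — quadratic form (x̄ - mu_0)^T · S^{-1} · (x̄ - mu_0):
  S^{-1} · (x̄ - mu_0) = (0.4665, 0.2867),
  (x̄ - mu_0)^T · [...] = (2.5)·(0.4665) + (1.75)·(0.2867) = 1.668.

Step 5 — scale by n: T² = 4 · 1.668 = 6.6719.

T² ≈ 6.6719


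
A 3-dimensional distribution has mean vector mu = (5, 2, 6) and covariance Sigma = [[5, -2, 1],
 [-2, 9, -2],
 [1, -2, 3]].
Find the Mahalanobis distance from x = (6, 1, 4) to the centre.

Step 1 — centre the observation: (x - mu) = (1, -1, -2).

Step 2 — invert Sigma (cofactor / det for 3×3, or solve directly):
  Sigma^{-1} = [[0.2255, 0.0392, -0.049],
 [0.0392, 0.1373, 0.0784],
 [-0.049, 0.0784, 0.402]].

Step 3 — form the quadratic (x - mu)^T · Sigma^{-1} · (x - mu):
  Sigma^{-1} · (x - mu) = (0.2843, -0.2549, -0.9314).
  (x - mu)^T · [Sigma^{-1} · (x - mu)] = (1)·(0.2843) + (-1)·(-0.2549) + (-2)·(-0.9314) = 2.402.

Step 4 — take square root: d = √(2.402) ≈ 1.5498.

d(x, mu) = √(2.402) ≈ 1.5498


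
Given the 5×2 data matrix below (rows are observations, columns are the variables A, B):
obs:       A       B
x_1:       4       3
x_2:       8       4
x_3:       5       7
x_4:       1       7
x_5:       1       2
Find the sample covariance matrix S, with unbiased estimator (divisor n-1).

Step 1 — column means:
  mean(A) = (4 + 8 + 5 + 1 + 1) / 5 = 19/5 = 3.8
  mean(B) = (3 + 4 + 7 + 7 + 2) / 5 = 23/5 = 4.6

Step 2 — sample covariance S[i,j] = (1/(n-1)) · Σ_k (x_{k,i} - mean_i) · (x_{k,j} - mean_j), with n-1 = 4.
  S[A,A] = ((0.2)·(0.2) + (4.2)·(4.2) + (1.2)·(1.2) + (-2.8)·(-2.8) + (-2.8)·(-2.8)) / 4 = 34.8/4 = 8.7
  S[A,B] = ((0.2)·(-1.6) + (4.2)·(-0.6) + (1.2)·(2.4) + (-2.8)·(2.4) + (-2.8)·(-2.6)) / 4 = 0.6/4 = 0.15
  S[B,B] = ((-1.6)·(-1.6) + (-0.6)·(-0.6) + (2.4)·(2.4) + (2.4)·(2.4) + (-2.6)·(-2.6)) / 4 = 21.2/4 = 5.3

S is symmetric (S[j,i] = S[i,j]). Assembling:

S = [[8.7, 0.15],
 [0.15, 5.3]]


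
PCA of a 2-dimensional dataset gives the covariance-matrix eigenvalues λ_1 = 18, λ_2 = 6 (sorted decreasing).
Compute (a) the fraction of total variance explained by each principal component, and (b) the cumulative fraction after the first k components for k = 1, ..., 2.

Step 1 — total variance = trace(Sigma) = Σ λ_i = 18 + 6 = 24.

Step 2 — fraction explained by component i = λ_i / Σ λ:
  PC1: 18/24 = 0.75
  PC2: 6/24 = 0.25

Step 3 — cumulative fraction after k components = (λ_1 + ... + λ_k) / Σ λ:
  k = 1: 18/24 = 0.75
  k = 2: (18 + 6)/24 = 24/24 = 1

Summary (fraction, with percent):

explained: PC1 0.75 (75%), PC2 0.25 (25%);  cumulative: 0.75, 1


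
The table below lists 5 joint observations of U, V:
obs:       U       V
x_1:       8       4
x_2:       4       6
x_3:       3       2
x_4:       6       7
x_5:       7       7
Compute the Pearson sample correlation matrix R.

Step 1 — column means:
  mean(U) = (8 + 4 + 3 + 6 + 7) / 5 = 28/5 = 5.6
  mean(V) = (4 + 6 + 2 + 7 + 7) / 5 = 26/5 = 5.2

Step 2 — sample variances and covariances s[i,j] = (1/(n-1)) · Σ_k (x_{k,i} - mean_i) · (x_{k,j} - mean_j), with n-1 = 4:
  s[U,U] = ((2.4)·(2.4) + (-1.6)·(-1.6) + (-2.6)·(-2.6) + (0.4)·(0.4) + (1.4)·(1.4)) / 4 = 17.2/4 = 4.3
  s[U,V] = ((2.4)·(-1.2) + (-1.6)·(0.8) + (-2.6)·(-3.2) + (0.4)·(1.8) + (1.4)·(1.8)) / 4 = 7.4/4 = 1.85
  s[V,V] = ((-1.2)·(-1.2) + (0.8)·(0.8) + (-3.2)·(-3.2) + (1.8)·(1.8) + (1.8)·(1.8)) / 4 = 18.8/4 = 4.7
  Sample standard deviations s_i = √(s[i,i]):
  s(U) = √(4.3) = 2.0736
  s(V) = √(4.7) = 2.1679

Step 3 — r_{ij} = s_{ij} / (s_i · s_j):
  r[U,U] = 1 (diagonal).
  r[U,V] = 1.85 / (2.0736 · 2.1679) = 1.85 / 4.4956 = 0.4115
  r[V,V] = 1 (diagonal).

R is symmetric with unit diagonal. Assembling:

R = [[1, 0.4115],
 [0.4115, 1]]


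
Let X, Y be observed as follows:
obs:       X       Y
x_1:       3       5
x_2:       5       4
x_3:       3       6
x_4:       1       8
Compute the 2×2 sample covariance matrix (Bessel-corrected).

Step 1 — column means:
  mean(X) = (3 + 5 + 3 + 1) / 4 = 12/4 = 3
  mean(Y) = (5 + 4 + 6 + 8) / 4 = 23/4 = 5.75

Step 2 — sample covariance S[i,j] = (1/(n-1)) · Σ_k (x_{k,i} - mean_i) · (x_{k,j} - mean_j), with n-1 = 3.
  S[X,X] = ((0)·(0) + (2)·(2) + (0)·(0) + (-2)·(-2)) / 3 = 8/3 = 2.6667
  S[X,Y] = ((0)·(-0.75) + (2)·(-1.75) + (0)·(0.25) + (-2)·(2.25)) / 3 = -8/3 = -2.6667
  S[Y,Y] = ((-0.75)·(-0.75) + (-1.75)·(-1.75) + (0.25)·(0.25) + (2.25)·(2.25)) / 3 = 8.75/3 = 2.9167

S is symmetric (S[j,i] = S[i,j]). Assembling:

S = [[2.6667, -2.6667],
 [-2.6667, 2.9167]]


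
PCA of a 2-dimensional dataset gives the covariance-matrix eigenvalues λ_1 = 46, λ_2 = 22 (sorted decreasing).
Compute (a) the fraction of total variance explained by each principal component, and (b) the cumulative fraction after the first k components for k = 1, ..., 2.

Step 1 — total variance = trace(Sigma) = Σ λ_i = 46 + 22 = 68.

Step 2 — fraction explained by component i = λ_i / Σ λ:
  PC1: 46/68 = 0.6765
  PC2: 22/68 = 0.3235

Step 3 — cumulative fraction after k components = (λ_1 + ... + λ_k) / Σ λ:
  k = 1: 46/68 = 0.6765
  k = 2: (46 + 22)/68 = 68/68 = 1

Summary (fraction, with percent):

explained: PC1 0.6765 (67.65%), PC2 0.3235 (32.35%);  cumulative: 0.6765, 1
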